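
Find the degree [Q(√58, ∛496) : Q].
[Q(√58, ∛496) : Q] = 6

Let L = Q(√58, ∛496). Since Q(√58) ⊂ L and [Q(√58):Q] = 2, the tower law gives 2 | [L:Q]. Likewise Q(∛496) ⊂ L with [Q(∛496):Q] = 3 (because 496 is not a perfect cube), so 3 | [L:Q]. As gcd(2,3) = 1, [L:Q] is divisible by 6. Conversely L is generated over Q by √58 and ∛496, so [L:Q] ≤ 2·3 = 6. Therefore [Q(√58, ∛496) : Q] = 6.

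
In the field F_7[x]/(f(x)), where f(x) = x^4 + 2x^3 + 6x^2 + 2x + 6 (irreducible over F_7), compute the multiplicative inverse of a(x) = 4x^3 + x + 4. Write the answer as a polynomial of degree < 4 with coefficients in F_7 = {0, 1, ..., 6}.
a(x)^(-1) ≡ 5x^3 + 5x^2 + 6x + 6 (mod f(x))

Since f is irreducible over F_7, F_7[x]/(f) is a field and a(x) ≠ 0 has an inverse. Apply the extended Euclidean algorithm to f(x) and a(x) in F_7[x]: f(x) = (2x + 4)·a(x) + (4x^2 + 4x + 4);  a(x) = (x + 6)·(4x^2 + 4x + 4) + (x + 1);  (4x^2 + 4x + 4) = (4x)·(x + 1) + (4). The last nonzero remainder is the constant 4 = gcd(f, a) in F_7. Back-substituting through the division chain expresses 4 = s(x)·a(x) + t(x)·f(x) with s(x) ≡ 6x^3 + 6x^2 + 3x + 3 (mod f), so (6x^3 + 6x^2 + 3x + 3)·a(x) ≡ 4 (mod f). Multiplying by 4^(-1) ≡ 2 in F_7 gives a(x)^(-1) ≡ 2·(6x^3 + 6x^2 + 3x + 3) ≡ 5x^3 + 5x^2 + 6x + 6 (mod f). Check: (4x^3 + x + 4)·(5x^3 + 5x^2 + 6x + 6) = 6x^6 + 6x^5 + x^4 + 5x^2 + 2x + 3 ≡ 1 (mod x^4 + 2x^3 + 6x^2 + 2x + 6).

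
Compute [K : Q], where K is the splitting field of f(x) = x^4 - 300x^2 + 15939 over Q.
[K : Q] = 4

Solving the quadratic in x^2: x^2 = (300 ± √(300^2 - 4·15939))/2 = (300 ± √26244)/2 = (300 ± 162)/2, giving x^2 = 231 or x^2 = 69. So f(x) = (x^2 - 231)(x^2 - 69) and the roots of f are ±√231, ±√69. Hence the splitting field is K = Q(√231, √69). Since 231 and 69 are distinct squarefree integers > 1, their product 15939 is not a perfect square, so √69 ∉ Q(√231). By the tower law [K:Q] = [Q(√231,√69):Q(√231)] · [Q(√231):Q] = 2 · 2 = 4.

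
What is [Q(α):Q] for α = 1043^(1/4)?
[Q(α):Q] = 4

α is a root of x^4 - 1043. By Eisenstein's criterion at the prime p = 7 (which divides the constant term 1043 but p^2 = 49 does not, since 1043 is squarefree), x^4 - 1043 is irreducible over Q. Hence [Q(α):Q] = 4.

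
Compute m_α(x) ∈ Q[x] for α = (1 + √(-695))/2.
m_α(x) = x^2 - x + 174

From 2α - 1 = √(-695), squaring gives (2α - 1)^2 = -695, i.e. 4α^2 - 4α + 1 = -695, so α^2 - α + (1 + 695)/4 = 0. Since -695 ≡ 1 (mod 4), (1 + 695)/4 = 174 ∈ Z. The polynomial x^2 - x + 174 has discriminant 1 - 4·(174) = -695, which is not a perfect square in Q (d = -695 is squarefree and ≠ 1), so x^2 - x + 174 is irreducible over Q. It is the minimal polynomial of α.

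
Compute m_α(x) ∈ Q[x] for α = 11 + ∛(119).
m_α(x) = x^3 - 33x^2 + 363x - 1450

Set β = α - 11 = ∛(119), so β^3 = 119. Then (α - 11)^3 - 119 = 0, i.e. α is a root of g(x) = (x - 11)^3 - 119 = x^3 - 33x^2 + 363x - 1450. Since g(x) = h(x - 11) where h(x) = x^3 - 119, and h is irreducible over Q (because 119 is not a perfect cube, so h has no rational root, and a monic cubic with no rational root is irreducible), g is also irreducible (irreducibility is preserved under the substitution x → x - 11). Hence m_α(x) = x^3 - 33x^2 + 363x - 1450.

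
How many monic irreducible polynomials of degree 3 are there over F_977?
There are 310857952 monic irreducible polynomials of degree 3 over F_977

Each element of F_{977^3} that lies in no proper subfield is a root of exactly one monic irreducible of degree 3 over F_977, and each such polynomial has 3 distinct roots in F_{977^3}. By Möbius inversion the count is N_977(3) = (1/3) Σ_{d|3} μ(3/d) · 977^d = (1/3)(μ(3)·977^1 + μ(1)·977^3) = 932573856/3 = 310857952.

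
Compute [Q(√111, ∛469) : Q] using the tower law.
[Q(√111, ∛469) : Q] = 6

Let L = Q(√111, ∛469). Since Q(√111) ⊂ L and [Q(√111):Q] = 2, the tower law gives 2 | [L:Q]. Likewise Q(∛469) ⊂ L with [Q(∛469):Q] = 3 (because 469 is not a perfect cube), so 3 | [L:Q]. As gcd(2,3) = 1, [L:Q] is divisible by 6. Conversely L is generated over Q by √111 and ∛469, so [L:Q] ≤ 2·3 = 6. Therefore [Q(√111, ∛469) : Q] = 6.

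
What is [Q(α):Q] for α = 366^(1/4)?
[Q(α):Q] = 4

α is a root of x^4 - 366. By Eisenstein's criterion at the prime p = 2 (which divides the constant term 366 but p^2 = 4 does not, since 366 is squarefree), x^4 - 366 is irreducible over Q. Hence [Q(α):Q] = 4.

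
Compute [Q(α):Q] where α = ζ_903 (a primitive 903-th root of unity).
[Q(α):Q] = 504

The minimal polynomial of ζ_903 over Q is the 903-th cyclotomic polynomial Φ_903(x), which is irreducible over Q and has degree φ(903) = 504. Hence [Q(α):Q] = φ(903) = 504.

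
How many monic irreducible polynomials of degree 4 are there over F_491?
There are 14529951870 monic irreducible polynomials of degree 4 over F_491

Each element of F_{491^4} that lies in no proper subfield is a root of exactly one monic irreducible of degree 4 over F_491, and each such polynomial has 4 distinct roots in F_{491^4}. By Möbius inversion the count is N_491(4) = (1/4) Σ_{d|4} μ(4/d) · 491^d = (1/4)(μ(4)·491^1 + μ(2)·491^2 + μ(1)·491^4) = 58119807480/4 = 14529951870.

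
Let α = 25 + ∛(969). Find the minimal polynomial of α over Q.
m_α(x) = x^3 - 75x^2 + 1875x - 16594

Set β = α - 25 = ∛(969), so β^3 = 969. Then (α - 25)^3 - 969 = 0, i.e. α is a root of g(x) = (x - 25)^3 - 969 = x^3 - 75x^2 + 1875x - 16594. Since g(x) = h(x - 25) where h(x) = x^3 - 969, and h is irreducible over Q (because 969 is not a perfect cube, so h has no rational root, and a monic cubic with no rational root is irreducible), g is also irreducible (irreducibility is preserved under the substitution x → x - 25). Hence m_α(x) = x^3 - 75x^2 + 1875x - 16594.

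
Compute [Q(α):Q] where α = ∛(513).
[Q(α):Q] = 3

The minimal polynomial of α is x^3 - 513, irreducible over Q since 513 is not a perfect cube (so x^3 - 513 has no rational root). Hence [Q(α):Q] = deg(m_α) = 3.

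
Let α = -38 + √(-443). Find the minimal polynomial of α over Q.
m_α(x) = x^2 + 76x + 1887

From α + 38 = √(-443), squaring gives (α + 38)^2 = -443, i.e. α^2 + 76α + 1444 = -443, so α^2 + 76α + 1887 = 0. The discriminant of x^2 + 76x + 1887 is (76)^2 - 4·(1887) = 5776 - 7548 = -1772, and 4·(-443) is not a perfect square in Q since -443 is squarefree and ≠ 1. Hence x^2 + 76x + 1887 is irreducible over Q and is the minimal polynomial of α.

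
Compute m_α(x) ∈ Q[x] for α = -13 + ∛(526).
m_α(x) = x^3 + 39x^2 + 507x + 1671

Set β = α + 13 = ∛(526), so β^3 = 526. Then (α + 13)^3 - 526 = 0, i.e. α is a root of g(x) = (x + 13)^3 - 526 = x^3 + 39x^2 + 507x + 1671. Since g(x) = h(x + 13) where h(x) = x^3 - 526, and h is irreducible over Q (because 526 is not a perfect cube, so h has no rational root, and a monic cubic with no rational root is irreducible), g is also irreducible (irreducibility is preserved under the substitution x → x + 13). Hence m_α(x) = x^3 + 39x^2 + 507x + 1671.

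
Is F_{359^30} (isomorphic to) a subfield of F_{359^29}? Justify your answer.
No: F_{359^30} is not a subfield of F_{359^29}

F_{p^m} embeds in F_{p^n} iff m | n. Here 30 ∤ 29 (since 29 = 0·30 + 29 with remainder 29 ≠ 0), so F_{359^30} is not a subfield of F_{359^29}. Equivalently: if it were, the tower law would give 30 = [F_{359^30}:F_359] dividing [F_{359^29}:F_359] = 29, contradiction.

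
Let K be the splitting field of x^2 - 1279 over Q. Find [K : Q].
[K : Q] = 2

f(x) = x^2 - 1279 factors as (x - √1279)(x + √1279). The splitting field is K = Q(√1279). Since 1279 is squarefree and > 1, it is not a perfect square, so x^2 - 1279 is irreducible over Q and [Q(√1279) : Q] = 2. Hence [K : Q] = 2.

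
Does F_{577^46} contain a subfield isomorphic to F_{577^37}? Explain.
No: F_{577^37} is not a subfield of F_{577^46}

F_{p^m} embeds in F_{p^n} iff m | n. Here 37 ∤ 46 (since 46 = 1·37 + 9 with remainder 9 ≠ 0), so F_{577^37} is not a subfield of F_{577^46}. Equivalently: if it were, the tower law would give 37 = [F_{577^37}:F_577] dividing [F_{577^46}:F_577] = 46, contradiction.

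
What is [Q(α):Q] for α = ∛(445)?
[Q(α):Q] = 3

The minimal polynomial of α is x^3 - 445, irreducible over Q since 445 is not a perfect cube (so x^3 - 445 has no rational root). Hence [Q(α):Q] = deg(m_α) = 3.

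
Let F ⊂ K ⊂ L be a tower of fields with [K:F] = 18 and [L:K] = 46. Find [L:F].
[L:F] = 828

The tower law says that for any tower of field extensions F ⊂ K ⊂ L with finite degrees, [L:F] = [L:K] · [K:F]. Here this gives [L:F] = 46 · 18 = 828.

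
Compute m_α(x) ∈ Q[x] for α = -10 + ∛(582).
m_α(x) = x^3 + 30x^2 + 300x + 418

Set β = α + 10 = ∛(582), so β^3 = 582. Then (α + 10)^3 - 582 = 0, i.e. α is a root of g(x) = (x + 10)^3 - 582 = x^3 + 30x^2 + 300x + 418. Since g(x) = h(x + 10) where h(x) = x^3 - 582, and h is irreducible over Q (because 582 is not a perfect cube, so h has no rational root, and a monic cubic with no rational root is irreducible), g is also irreducible (irreducibility is preserved under the substitution x → x + 10). Hence m_α(x) = x^3 + 30x^2 + 300x + 418.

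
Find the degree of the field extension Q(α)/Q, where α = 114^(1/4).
[Q(α):Q] = 4

α is a root of x^4 - 114. By Eisenstein's criterion at the prime p = 2 (which divides the constant term 114 but p^2 = 4 does not, since 114 is squarefree), x^4 - 114 is irreducible over Q. Hence [Q(α):Q] = 4.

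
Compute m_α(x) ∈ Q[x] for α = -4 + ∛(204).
m_α(x) = x^3 + 12x^2 + 48x - 140

Set β = α + 4 = ∛(204), so β^3 = 204. Then (α + 4)^3 - 204 = 0, i.e. α is a root of g(x) = (x + 4)^3 - 204 = x^3 + 12x^2 + 48x - 140. Since g(x) = h(x + 4) where h(x) = x^3 - 204, and h is irreducible over Q (because 204 is not a perfect cube, so h has no rational root, and a monic cubic with no rational root is irreducible), g is also irreducible (irreducibility is preserved under the substitution x → x + 4). Hence m_α(x) = x^3 + 12x^2 + 48x - 140.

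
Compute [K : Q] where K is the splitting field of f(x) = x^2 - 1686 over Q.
[K : Q] = 2

f(x) = x^2 - 1686 factors as (x - √1686)(x + √1686). The splitting field is K = Q(√1686). Since 1686 is squarefree and > 1, it is not a perfect square, so x^2 - 1686 is irreducible over Q and [Q(√1686) : Q] = 2. Hence [K : Q] = 2.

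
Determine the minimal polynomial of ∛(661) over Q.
m_α(x) = x^3 - 661

α satisfies α^3 = 661, so x^3 - 661 annihilates α. By the rational root test, a rational root p/q (in lowest terms) of x^3 - 661 would satisfy p^3 = 661 q^3, forcing q = 1 and p^3 = 661; but 661 is not a perfect cube, contradiction. A monic cubic over Q with no rational root is irreducible (any nontrivial factorization would include a linear factor). Hence x^3 - 661 is the minimal polynomial of α, and in particular [Q(α):Q] = 3.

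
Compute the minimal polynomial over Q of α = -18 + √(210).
m_α(x) = x^2 + 36x + 114

From α + 18 = √(210), squaring gives (α + 18)^2 = 210, i.e. α^2 + 36α + 324 = 210, so α^2 + 36α + 114 = 0. The discriminant of x^2 + 36x + 114 is (36)^2 - 4·(114) = 1296 - 456 = 840, and 4·(210) is not a perfect square in Q since 210 is squarefree and ≠ 1. Hence x^2 + 36x + 114 is irreducible over Q and is the minimal polynomial of α.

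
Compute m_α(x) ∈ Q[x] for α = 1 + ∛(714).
m_α(x) = x^3 - 3x^2 + 3x - 715

Set β = α - 1 = ∛(714), so β^3 = 714. Then (α - 1)^3 - 714 = 0, i.e. α is a root of g(x) = (x - 1)^3 - 714 = x^3 - 3x^2 + 3x - 715. Since g(x) = h(x - 1) where h(x) = x^3 - 714, and h is irreducible over Q (because 714 is not a perfect cube, so h has no rational root, and a monic cubic with no rational root is irreducible), g is also irreducible (irreducibility is preserved under the substitution x → x - 1). Hence m_α(x) = x^3 - 3x^2 + 3x - 715.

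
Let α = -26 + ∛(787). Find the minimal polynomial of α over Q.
m_α(x) = x^3 + 78x^2 + 2028x + 16789

Set β = α + 26 = ∛(787), so β^3 = 787. Then (α + 26)^3 - 787 = 0, i.e. α is a root of g(x) = (x + 26)^3 - 787 = x^3 + 78x^2 + 2028x + 16789. Since g(x) = h(x + 26) where h(x) = x^3 - 787, and h is irreducible over Q (because 787 is not a perfect cube, so h has no rational root, and a monic cubic with no rational root is irreducible), g is also irreducible (irreducibility is preserved under the substitution x → x + 26). Hence m_α(x) = x^3 + 78x^2 + 2028x + 16789.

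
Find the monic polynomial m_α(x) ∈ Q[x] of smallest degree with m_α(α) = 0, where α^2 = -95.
m_α(x) = x^2 + 95

α satisfies α^2 + 95 = 0, so x^2 + 95 annihilates α. Since d = -95 is squarefree and ≠ 1, it is not a perfect square in Q, so x^2 + 95 has no rational root and is therefore irreducible over Q (a degree-2 polynomial over a field is irreducible iff it has no root). Hence m_α(x) = x^2 + 95.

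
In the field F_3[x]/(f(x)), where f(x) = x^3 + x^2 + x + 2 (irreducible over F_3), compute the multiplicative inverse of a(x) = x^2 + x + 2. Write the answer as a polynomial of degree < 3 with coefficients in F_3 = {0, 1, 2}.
a(x)^(-1) ≡ x^2 + 2 (mod f(x))

Since f is irreducible over F_3, F_3[x]/(f) is a field and a(x) ≠ 0 has an inverse. Apply the extended Euclidean algorithm to f(x) and a(x) in F_3[x]: f(x) = (x)·a(x) + (2x + 2);  a(x) = (2x)·(2x + 2) + (2). The last nonzero remainder is the constant 2 = gcd(f, a) in F_3. Back-substituting through the division chain expresses 2 = s(x)·a(x) + t(x)·f(x) with s(x) ≡ 2x^2 + 1 (mod f), so (2x^2 + 1)·a(x) ≡ 2 (mod f). Multiplying by 2^(-1) ≡ 2 in F_3 gives a(x)^(-1) ≡ 2·(2x^2 + 1) ≡ x^2 + 2 (mod f). Check: (x^2 + x + 2)·(x^2 + 2) = x^4 + x^3 + x^2 + 2x + 1 ≡ 1 (mod x^3 + x^2 + x + 2).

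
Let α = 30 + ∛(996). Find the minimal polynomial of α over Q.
m_α(x) = x^3 - 90x^2 + 2700x - 27996

Set β = α - 30 = ∛(996), so β^3 = 996. Then (α - 30)^3 - 996 = 0, i.e. α is a root of g(x) = (x - 30)^3 - 996 = x^3 - 90x^2 + 2700x - 27996. Since g(x) = h(x - 30) where h(x) = x^3 - 996, and h is irreducible over Q (because 996 is not a perfect cube, so h has no rational root, and a monic cubic with no rational root is irreducible), g is also irreducible (irreducibility is preserved under the substitution x → x - 30). Hence m_α(x) = x^3 - 90x^2 + 2700x - 27996.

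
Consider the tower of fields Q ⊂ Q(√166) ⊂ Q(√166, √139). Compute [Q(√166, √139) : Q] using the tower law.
[Q(√166, √139) : Q] = 4

[Q(√166):Q] = 2 (min poly x^2 - 166, irreducible since 166 is squarefree > 1). For the top step, suppose √139 ∈ Q(√166), say √139 = c + d√166 with c, d ∈ Q. Squaring: 139 = c^2 + 166d^2 + 2cd√166. Since √166 ∉ Q this forces 2cd = 0. If d = 0 then √139 = c ∈ Q, contradicting 139 squarefree > 1. If c = 0 then 139 = 166d^2, so 166·139 = (166d)^2 is a perfect square in Q — but 166·139 = 23074 is not a perfect square (since 166 and 139 are distinct squarefree integers). Contradiction. Hence √139 ∉ Q(√166), so x^2 - 139 stays irreducible over Q(√166) and [Q(√166, √139) : Q(√166)] = 2. By the tower law, [Q(√166, √139) : Q] = 2 · 2 = 4.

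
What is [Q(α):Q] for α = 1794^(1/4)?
[Q(α):Q] = 4

α is a root of x^4 - 1794. By Eisenstein's criterion at the prime p = 2 (which divides the constant term 1794 but p^2 = 4 does not, since 1794 is squarefree), x^4 - 1794 is irreducible over Q. Hence [Q(α):Q] = 4.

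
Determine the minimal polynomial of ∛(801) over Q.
m_α(x) = x^3 - 801

α satisfies α^3 = 801, so x^3 - 801 annihilates α. By the rational root test, a rational root p/q (in lowest terms) of x^3 - 801 would satisfy p^3 = 801 q^3, forcing q = 1 and p^3 = 801; but 801 is not a perfect cube, contradiction. A monic cubic over Q with no rational root is irreducible (any nontrivial factorization would include a linear factor). Hence x^3 - 801 is the minimal polynomial of α, and in particular [Q(α):Q] = 3.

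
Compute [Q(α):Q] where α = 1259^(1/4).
[Q(α):Q] = 4

α is a root of x^4 - 1259. By Eisenstein's criterion at the prime p = 1259 (which divides the constant term 1259 but p^2 = 1585081 does not, since 1259 is squarefree), x^4 - 1259 is irreducible over Q. Hence [Q(α):Q] = 4.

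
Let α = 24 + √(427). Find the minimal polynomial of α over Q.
m_α(x) = x^2 - 48x + 149

From α - 24 = √(427), squaring gives (α - 24)^2 = 427, i.e. α^2 - 48α + 576 = 427, so α^2 - 48α + 149 = 0. The discriminant of x^2 - 48x + 149 is (-48)^2 - 4·(149) = 2304 - 596 = 1708, and 4·(427) is not a perfect square in Q since 427 is squarefree and ≠ 1. Hence x^2 - 48x + 149 is irreducible over Q and is the minimal polynomial of α.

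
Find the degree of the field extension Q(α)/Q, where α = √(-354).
[Q(α):Q] = 2

[Q(α):Q] equals the degree of the minimal polynomial of α. Here α^2 = -354 and x^2 + 354 is irreducible (d = -354 is squarefree, ≠ 1, hence not a square), so deg(m_α) = 2. Thus [Q(α):Q] = 2.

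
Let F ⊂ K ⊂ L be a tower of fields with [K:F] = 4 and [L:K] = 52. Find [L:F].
[L:F] = 208

The tower law says that for any tower of field extensions F ⊂ K ⊂ L with finite degrees, [L:F] = [L:K] · [K:F]. Here this gives [L:F] = 52 · 4 = 208.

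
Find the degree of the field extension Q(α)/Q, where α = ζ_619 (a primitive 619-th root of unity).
[Q(α):Q] = 618

The minimal polynomial of ζ_619 over Q is the 619-th cyclotomic polynomial Φ_619(x), which is irreducible over Q and has degree φ(619) = 618. Hence [Q(α):Q] = φ(619) = 618.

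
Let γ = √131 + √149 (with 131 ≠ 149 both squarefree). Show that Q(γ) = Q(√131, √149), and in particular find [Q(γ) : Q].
[Q(γ) : Q] = 4 (equivalently, Q(γ) = Q(√131, √149))

Obviously Q(γ) ⊆ Q(√131, √149), and [Q(√131, √149):Q] = 4 (since 131, 149 are distinct squarefree integers > 1 with 19519 not a perfect square). To show equality we compute the minimal polynomial of γ. From γ = √131 + √149: γ^2 = 131 + 2√(19519) + 149 = 280 + 2√(19519), so γ^2 - 280 = 2√(19519); squaring, (γ^2 - 280)^2 = 4·19519, i.e. γ^4 - 560γ^2 + 78400 - 78076 = 0, i.e. γ^4 - 560γ^2 + 324 = 0. So γ is a root of x^4 - 560x^2 + 324. This polynomial is irreducible over Q: it has no rational root (each ±√131 ± √149 is irrational), and any factorization into two quadratics over Q would force √(19519) ∈ Q (pairing opposite roots) or √131, √149 ∈ Q (other pairings), all impossible. Hence [Q(γ):Q] = 4 = [Q(√131, √149):Q], so Q(γ) = Q(√131, √149).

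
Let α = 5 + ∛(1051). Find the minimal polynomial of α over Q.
m_α(x) = x^3 - 15x^2 + 75x - 1176

Set β = α - 5 = ∛(1051), so β^3 = 1051. Then (α - 5)^3 - 1051 = 0, i.e. α is a root of g(x) = (x - 5)^3 - 1051 = x^3 - 15x^2 + 75x - 1176. Since g(x) = h(x - 5) where h(x) = x^3 - 1051, and h is irreducible over Q (because 1051 is not a perfect cube, so h has no rational root, and a monic cubic with no rational root is irreducible), g is also irreducible (irreducibility is preserved under the substitution x → x - 5). Hence m_α(x) = x^3 - 15x^2 + 75x - 1176.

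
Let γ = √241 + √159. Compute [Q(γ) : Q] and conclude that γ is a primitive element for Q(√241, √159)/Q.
[Q(γ) : Q] = 4 (equivalently, Q(γ) = Q(√241, √159))

Obviously Q(γ) ⊆ Q(√241, √159), and [Q(√241, √159):Q] = 4 (since 241, 159 are distinct squarefree integers > 1 with 38319 not a perfect square). To show equality we compute the minimal polynomial of γ. From γ = √241 + √159: γ^2 = 241 + 2√(38319) + 159 = 400 + 2√(38319), so γ^2 - 400 = 2√(38319); squaring, (γ^2 - 400)^2 = 4·38319, i.e. γ^4 - 800γ^2 + 160000 - 153276 = 0, i.e. γ^4 - 800γ^2 + 6724 = 0. So γ is a root of x^4 - 800x^2 + 6724. This polynomial is irreducible over Q: it has no rational root (each ±√241 ± √159 is irrational), and any factorization into two quadratics over Q would force √(38319) ∈ Q (pairing opposite roots) or √241, √159 ∈ Q (other pairings), all impossible. Hence [Q(γ):Q] = 4 = [Q(√241, √159):Q], so Q(γ) = Q(√241, √159).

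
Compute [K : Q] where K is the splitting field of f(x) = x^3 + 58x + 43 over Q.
[K : Q] = 6

By the rational root test, any rational root of the monic integer polynomial f(x) = x^3 + 58x + 43 must be an integer dividing the constant term 43, i.e. one of ±{1, 43}. Evaluating: f(1) = 102, f(-1) = -16, f(43) = 82044, f(-43) = -81958; none is 0, so f has no rational root and is therefore irreducible over Q (a cubic with no linear factor over a field is irreducible). For an irreducible cubic, the Galois group is A_3 or S_3 according as the discriminant disc(f) = -4a^3 - 27b^2 = -4·(58)^3 - 27·(43)^2 = -830371 is or is not a square in Q. Here disc(f) = -830371 is not a perfect square in Q, so the Galois group of f over Q is not contained in A_3 and must be all of S_3. The splitting field has degree |S_3| = 6 over Q, so [K : Q] = 6.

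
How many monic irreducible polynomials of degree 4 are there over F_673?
There are 51286056528 monic irreducible polynomials of degree 4 over F_673

Each element of F_{673^4} that lies in no proper subfield is a root of exactly one monic irreducible of degree 4 over F_673, and each such polynomial has 4 distinct roots in F_{673^4}. By Möbius inversion the count is N_673(4) = (1/4) Σ_{d|4} μ(4/d) · 673^d = (1/4)(μ(4)·673^1 + μ(2)·673^2 + μ(1)·673^4) = 205144226112/4 = 51286056528.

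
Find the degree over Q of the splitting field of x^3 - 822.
[K : Q] = 6

The roots of x^3 - 822 are ∛822, ω∛822, ω^2∛822 where ω = e^(2πi/3) is a primitive cube root of unity, so K = Q(∛822, ω). Now [Q(∛822):Q] = 3 (since 822 is not a perfect cube, x^3 - 822 is irreducible) and [Q(ω):Q] = 2. Both 2 and 3 divide [K:Q], and [K:Q] ≤ 3·2 = 6, so [K:Q] = 6. (Equivalently: Q(∛822) ⊂ R but ω ∉ R, so [K : Q(∛822)] = 2.)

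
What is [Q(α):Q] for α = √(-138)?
[Q(α):Q] = 2

[Q(α):Q] equals the degree of the minimal polynomial of α. Here α^2 = -138 and x^2 + 138 is irreducible (d = -138 is squarefree, ≠ 1, hence not a square), so deg(m_α) = 2. Thus [Q(α):Q] = 2.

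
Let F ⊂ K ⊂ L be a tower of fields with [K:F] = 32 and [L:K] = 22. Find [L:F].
[L:F] = 704

The tower law says that for any tower of field extensions F ⊂ K ⊂ L with finite degrees, [L:F] = [L:K] · [K:F]. Here this gives [L:F] = 22 · 32 = 704.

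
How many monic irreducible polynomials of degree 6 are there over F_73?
There are 25222305336 monic irreducible polynomials of degree 6 over F_73

Each element of F_{73^6} that lies in no proper subfield is a root of exactly one monic irreducible of degree 6 over F_73, and each such polynomial has 6 distinct roots in F_{73^6}. By Möbius inversion the count is N_73(6) = (1/6) Σ_{d|6} μ(6/d) · 73^d = (1/6)(μ(6)·73^1 + μ(3)·73^2 + μ(2)·73^3 + μ(1)·73^6) = 151333832016/6 = 25222305336.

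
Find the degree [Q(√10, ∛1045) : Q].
[Q(√10, ∛1045) : Q] = 6

Let L = Q(√10, ∛1045). Since Q(√10) ⊂ L and [Q(√10):Q] = 2, the tower law gives 2 | [L:Q]. Likewise Q(∛1045) ⊂ L with [Q(∛1045):Q] = 3 (because 1045 is not a perfect cube), so 3 | [L:Q]. As gcd(2,3) = 1, [L:Q] is divisible by 6. Conversely L is generated over Q by √10 and ∛1045, so [L:Q] ≤ 2·3 = 6. Therefore [Q(√10, ∛1045) : Q] = 6.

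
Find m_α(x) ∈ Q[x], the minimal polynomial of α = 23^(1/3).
m_α(x) = x^3 - 23

α satisfies α^3 = 23, so x^3 - 23 annihilates α. By the rational root test, a rational root p/q (in lowest terms) of x^3 - 23 would satisfy p^3 = 23 q^3, forcing q = 1 and p^3 = 23; but 23 is not a perfect cube, contradiction. A monic cubic over Q with no rational root is irreducible (any nontrivial factorization would include a linear factor). Hence x^3 - 23 is the minimal polynomial of α, and in particular [Q(α):Q] = 3.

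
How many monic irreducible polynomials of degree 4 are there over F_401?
There are 6464200200 monic irreducible polynomials of degree 4 over F_401

Each element of F_{401^4} that lies in no proper subfield is a root of exactly one monic irreducible of degree 4 over F_401, and each such polynomial has 4 distinct roots in F_{401^4}. By Möbius inversion the count is N_401(4) = (1/4) Σ_{d|4} μ(4/d) · 401^d = (1/4)(μ(4)·401^1 + μ(2)·401^2 + μ(1)·401^4) = 25856800800/4 = 6464200200.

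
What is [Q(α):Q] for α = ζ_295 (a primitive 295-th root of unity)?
[Q(α):Q] = 232

The minimal polynomial of ζ_295 over Q is the 295-th cyclotomic polynomial Φ_295(x), which is irreducible over Q and has degree φ(295) = 232. Hence [Q(α):Q] = φ(295) = 232.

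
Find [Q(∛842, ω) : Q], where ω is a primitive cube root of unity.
[Q(∛842, ω) : Q] = 6

[Q(∛842):Q] = 3 (min poly x^3 - 842, irreducible since 842 is not a perfect cube). [Q(ω):Q] = 2 (min poly x^2 + x + 1). Since Q(∛842) ⊂ R and ω ∉ R, we have ω ∉ Q(∛842), so x^2 + x + 1 remains irreducible over Q(∛842) and [Q(∛842, ω) : Q(∛842)] = 2. By the tower law, [Q(∛842, ω) : Q] = 3 · 2 = 6. (In fact Q(∛842, ω) is the splitting field of x^3 - 842 over Q.)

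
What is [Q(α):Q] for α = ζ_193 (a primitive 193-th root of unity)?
[Q(α):Q] = 192

The minimal polynomial of ζ_193 over Q is the 193-th cyclotomic polynomial Φ_193(x), which is irreducible over Q and has degree φ(193) = 192. Hence [Q(α):Q] = φ(193) = 192.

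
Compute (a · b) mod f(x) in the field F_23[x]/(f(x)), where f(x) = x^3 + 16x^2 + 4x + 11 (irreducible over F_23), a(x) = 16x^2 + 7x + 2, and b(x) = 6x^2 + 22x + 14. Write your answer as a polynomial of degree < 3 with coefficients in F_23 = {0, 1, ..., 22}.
a · b ≡ 16x^2 + 20x + 9 (mod f(x))

Multiply in F_23[x]: a(x)·b(x) = (16x^2 + 7x + 2)·(6x^2 + 22x + 14) = 4x^4 + 3x^3 + 22x^2 + 4x + 5. This has degree ≥ 3, so divide by f(x) over F_23: 4x^4 + 3x^3 + 22x^2 + 4x + 5 = (4x + 8)·(x^3 + 16x^2 + 4x + 11) + (16x^2 + 20x + 9). Hence a·b ≡ 16x^2 + 20x + 9 (mod f). (F_23[x]/(f) is a field with 23^3 = 12167 elements since f is irreducible of degree 3.)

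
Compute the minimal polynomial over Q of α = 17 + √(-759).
m_α(x) = x^2 - 34x + 1048

From α - 17 = √(-759), squaring gives (α - 17)^2 = -759, i.e. α^2 - 34α + 289 = -759, so α^2 - 34α + 1048 = 0. The discriminant of x^2 - 34x + 1048 is (-34)^2 - 4·(1048) = 1156 - 4192 = -3036, and 4·(-759) is not a perfect square in Q since -759 is squarefree and ≠ 1. Hence x^2 - 34x + 1048 is irreducible over Q and is the minimal polynomial of α.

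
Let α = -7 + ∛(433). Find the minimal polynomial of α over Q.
m_α(x) = x^3 + 21x^2 + 147x - 90

Set β = α + 7 = ∛(433), so β^3 = 433. Then (α + 7)^3 - 433 = 0, i.e. α is a root of g(x) = (x + 7)^3 - 433 = x^3 + 21x^2 + 147x - 90. Since g(x) = h(x + 7) where h(x) = x^3 - 433, and h is irreducible over Q (because 433 is not a perfect cube, so h has no rational root, and a monic cubic with no rational root is irreducible), g is also irreducible (irreducibility is preserved under the substitution x → x + 7). Hence m_α(x) = x^3 + 21x^2 + 147x - 90.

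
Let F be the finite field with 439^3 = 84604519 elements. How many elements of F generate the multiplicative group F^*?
There are φ(84604518) = 26516160 primitive elements

F_q^* is cyclic of order q - 1 = 84604518. A cyclic group of order m has exactly φ(m) generators. Here m = 84604518 = 2 · 3^2 · 31^2 · 67 · 73, so the number of primitive elements is φ(84604518) = 26516160.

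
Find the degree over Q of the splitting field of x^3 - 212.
[K : Q] = 6

The roots of x^3 - 212 are ∛212, ω∛212, ω^2∛212 where ω = e^(2πi/3) is a primitive cube root of unity, so K = Q(∛212, ω). Now [Q(∛212):Q] = 3 (since 212 is not a perfect cube, x^3 - 212 is irreducible) and [Q(ω):Q] = 2. Both 2 and 3 divide [K:Q], and [K:Q] ≤ 3·2 = 6, so [K:Q] = 6. (Equivalently: Q(∛212) ⊂ R but ω ∉ R, so [K : Q(∛212)] = 2.)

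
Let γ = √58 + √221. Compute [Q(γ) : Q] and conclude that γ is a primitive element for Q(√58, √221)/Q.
[Q(γ) : Q] = 4 (equivalently, Q(γ) = Q(√58, √221))

Obviously Q(γ) ⊆ Q(√58, √221), and [Q(√58, √221):Q] = 4 (since 58, 221 are distinct squarefree integers > 1 with 12818 not a perfect square). To show equality we compute the minimal polynomial of γ. From γ = √58 + √221: γ^2 = 58 + 2√(12818) + 221 = 279 + 2√(12818), so γ^2 - 279 = 2√(12818); squaring, (γ^2 - 279)^2 = 4·12818, i.e. γ^4 - 558γ^2 + 77841 - 51272 = 0, i.e. γ^4 - 558γ^2 + 26569 = 0. So γ is a root of x^4 - 558x^2 + 26569. This polynomial is irreducible over Q: it has no rational root (each ±√58 ± √221 is irrational), and any factorization into two quadratics over Q would force √(12818) ∈ Q (pairing opposite roots) or √58, √221 ∈ Q (other pairings), all impossible. Hence [Q(γ):Q] = 4 = [Q(√58, √221):Q], so Q(γ) = Q(√58, √221).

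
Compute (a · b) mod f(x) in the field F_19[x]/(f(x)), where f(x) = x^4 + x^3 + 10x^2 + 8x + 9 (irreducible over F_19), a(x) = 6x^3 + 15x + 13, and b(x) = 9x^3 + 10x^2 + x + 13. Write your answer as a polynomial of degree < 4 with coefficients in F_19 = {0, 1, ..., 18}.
a · b ≡ 11x^3 + 13x^2 + 12x + 14 (mod f(x))

Multiply in F_19[x]: a(x)·b(x) = (6x^3 + 15x + 13)·(9x^3 + 10x^2 + x + 13) = 16x^6 + 3x^5 + 8x^4 + 3x^3 + 12x^2 + 18x + 17. This has degree ≥ 4, so divide by f(x) over F_19: 16x^6 + 3x^5 + 8x^4 + 3x^3 + 12x^2 + 18x + 17 = (16x^2 + 6x + 13)·(x^4 + x^3 + 10x^2 + 8x + 9) + (11x^3 + 13x^2 + 12x + 14). Hence a·b ≡ 11x^3 + 13x^2 + 12x + 14 (mod f). (F_19[x]/(f) is a field with 19^4 = 130321 elements since f is irreducible of degree 4.)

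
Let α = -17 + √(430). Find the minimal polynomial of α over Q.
m_α(x) = x^2 + 34x - 141

From α + 17 = √(430), squaring gives (α + 17)^2 = 430, i.e. α^2 + 34α + 289 = 430, so α^2 + 34α - 141 = 0. The discriminant of x^2 + 34x - 141 is (34)^2 - 4·(-141) = 1156 + 564 = 1720, and 4·(430) is not a perfect square in Q since 430 is squarefree and ≠ 1. Hence x^2 + 34x - 141 is irreducible over Q and is the minimal polynomial of α.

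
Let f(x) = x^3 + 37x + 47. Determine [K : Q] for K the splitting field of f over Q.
[K : Q] = 6

By the rational root test, any rational root of the monic integer polynomial f(x) = x^3 + 37x + 47 must be an integer dividing the constant term 47, i.e. one of ±{1, 47}. Evaluating: f(1) = 85, f(-1) = 9, f(47) = 105609, f(-47) = -105515; none is 0, so f has no rational root and is therefore irreducible over Q (a cubic with no linear factor over a field is irreducible). For an irreducible cubic, the Galois group is A_3 or S_3 according as the discriminant disc(f) = -4a^3 - 27b^2 = -4·(37)^3 - 27·(47)^2 = -262255 is or is not a square in Q. Here disc(f) = -262255 is not a perfect square in Q, so the Galois group of f over Q is not contained in A_3 and must be all of S_3. The splitting field has degree |S_3| = 6 over Q, so [K : Q] = 6.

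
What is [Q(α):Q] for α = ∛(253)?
[Q(α):Q] = 3

The minimal polynomial of α is x^3 - 253, irreducible over Q since 253 is not a perfect cube (so x^3 - 253 has no rational root). Hence [Q(α):Q] = deg(m_α) = 3.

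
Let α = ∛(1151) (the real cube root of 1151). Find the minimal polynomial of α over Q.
m_α(x) = x^3 - 1151

α satisfies α^3 = 1151, so x^3 - 1151 annihilates α. By the rational root test, a rational root p/q (in lowest terms) of x^3 - 1151 would satisfy p^3 = 1151 q^3, forcing q = 1 and p^3 = 1151; but 1151 is not a perfect cube, contradiction. A monic cubic over Q with no rational root is irreducible (any nontrivial factorization would include a linear factor). Hence x^3 - 1151 is the minimal polynomial of α, and in particular [Q(α):Q] = 3.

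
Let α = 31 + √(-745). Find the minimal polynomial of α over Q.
m_α(x) = x^2 - 62x + 1706

From α - 31 = √(-745), squaring gives (α - 31)^2 = -745, i.e. α^2 - 62α + 961 = -745, so α^2 - 62α + 1706 = 0. The discriminant of x^2 - 62x + 1706 is (-62)^2 - 4·(1706) = 3844 - 6824 = -2980, and 4·(-745) is not a perfect square in Q since -745 is squarefree and ≠ 1. Hence x^2 - 62x + 1706 is irreducible over Q and is the minimal polynomial of α.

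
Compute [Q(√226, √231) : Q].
[Q(√226, √231) : Q] = 4

[Q(√226):Q] = 2 (min poly x^2 - 226, irreducible since 226 is squarefree > 1). For the top step, suppose √231 ∈ Q(√226), say √231 = c + d√226 with c, d ∈ Q. Squaring: 231 = c^2 + 226d^2 + 2cd√226. Since √226 ∉ Q this forces 2cd = 0. If d = 0 then √231 = c ∈ Q, contradicting 231 squarefree > 1. If c = 0 then 231 = 226d^2, so 226·231 = (226d)^2 is a perfect square in Q — but 226·231 = 52206 is not a perfect square (since 226 and 231 are distinct squarefree integers). Contradiction. Hence √231 ∉ Q(√226), so x^2 - 231 stays irreducible over Q(√226) and [Q(√226, √231) : Q(√226)] = 2. By the tower law, [Q(√226, √231) : Q] = 2 · 2 = 4.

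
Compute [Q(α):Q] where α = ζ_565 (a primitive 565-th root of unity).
[Q(α):Q] = 448

The minimal polynomial of ζ_565 over Q is the 565-th cyclotomic polynomial Φ_565(x), which is irreducible over Q and has degree φ(565) = 448. Hence [Q(α):Q] = φ(565) = 448.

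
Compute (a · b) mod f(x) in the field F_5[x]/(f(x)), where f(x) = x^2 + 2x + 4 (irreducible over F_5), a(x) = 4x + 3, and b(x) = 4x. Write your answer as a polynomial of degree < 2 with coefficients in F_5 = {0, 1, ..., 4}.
a · b ≡ 1 (mod f(x))

Multiply in F_5[x]: a(x)·b(x) = (4x + 3)·(4x) = x^2 + 2x. This has degree ≥ 2, so divide by f(x) over F_5: x^2 + 2x = (1)·(x^2 + 2x + 4) + (1). Hence a·b ≡ 1 (mod f). (F_5[x]/(f) is a field with 5^2 = 25 elements since f is irreducible of degree 2.)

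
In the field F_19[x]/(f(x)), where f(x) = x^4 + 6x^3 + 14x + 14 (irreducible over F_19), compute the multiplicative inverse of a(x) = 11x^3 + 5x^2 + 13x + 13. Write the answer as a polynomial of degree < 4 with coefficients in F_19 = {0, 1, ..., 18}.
a(x)^(-1) ≡ 4x^3 + 6x^2 + 7x + 9 (mod f(x))

Since f is irreducible over F_19, F_19[x]/(f) is a field and a(x) ≠ 0 has an inverse. Apply the extended Euclidean algorithm to f(x) and a(x) in F_19[x]: f(x) = (7x + 6)·a(x) + (12x^2 + 16x + 12);  a(x) = (12x + 5)·(12x^2 + 16x + 12) + (17x + 10);  (12x^2 + 16x + 12) = (13x)·(17x + 10) + (12). The last nonzero remainder is the constant 12 = gcd(f, a) in F_19. Back-substituting through the division chain expresses 12 = s(x)·a(x) + t(x)·f(x) with s(x) ≡ 10x^3 + 15x^2 + 8x + 13 (mod f), so (10x^3 + 15x^2 + 8x + 13)·a(x) ≡ 12 (mod f). Multiplying by 12^(-1) ≡ 8 in F_19 gives a(x)^(-1) ≡ 8·(10x^3 + 15x^2 + 8x + 13) ≡ 4x^3 + 6x^2 + 7x + 9 (mod f). Check: (11x^3 + 5x^2 + 13x + 13)·(4x^3 + 6x^2 + 7x + 9) = 6x^6 + 10x^5 + 7x^4 + 17x^3 + 5x^2 + 18x + 3 ≡ 1 (mod x^4 + 6x^3 + 14x + 14).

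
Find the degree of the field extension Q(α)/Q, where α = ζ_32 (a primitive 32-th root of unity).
[Q(α):Q] = 16

The minimal polynomial of ζ_32 over Q is the 32-th cyclotomic polynomial Φ_32(x), which is irreducible over Q and has degree φ(32) = 16. Hence [Q(α):Q] = φ(32) = 16.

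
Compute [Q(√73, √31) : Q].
[Q(√73, √31) : Q] = 4

[Q(√73):Q] = 2 (min poly x^2 - 73, irreducible since 73 is squarefree > 1). For the top step, suppose √31 ∈ Q(√73), say √31 = c + d√73 with c, d ∈ Q. Squaring: 31 = c^2 + 73d^2 + 2cd√73. Since √73 ∉ Q this forces 2cd = 0. If d = 0 then √31 = c ∈ Q, contradicting 31 squarefree > 1. If c = 0 then 31 = 73d^2, so 73·31 = (73d)^2 is a perfect square in Q — but 73·31 = 2263 is not a perfect square (since 73 and 31 are distinct squarefree integers). Contradiction. Hence √31 ∉ Q(√73), so x^2 - 31 stays irreducible over Q(√73) and [Q(√73, √31) : Q(√73)] = 2. By the tower law, [Q(√73, √31) : Q] = 2 · 2 = 4.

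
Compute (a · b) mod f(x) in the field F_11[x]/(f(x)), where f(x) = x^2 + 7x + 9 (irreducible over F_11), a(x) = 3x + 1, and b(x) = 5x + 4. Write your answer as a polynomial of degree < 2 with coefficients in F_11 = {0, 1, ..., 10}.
a · b ≡ 1 (mod f(x))

Multiply in F_11[x]: a(x)·b(x) = (3x + 1)·(5x + 4) = 4x^2 + 6x + 4. This has degree ≥ 2, so divide by f(x) over F_11: 4x^2 + 6x + 4 = (4)·(x^2 + 7x + 9) + (1). Hence a·b ≡ 1 (mod f). (F_11[x]/(f) is a field with 11^2 = 121 elements since f is irreducible of degree 2.)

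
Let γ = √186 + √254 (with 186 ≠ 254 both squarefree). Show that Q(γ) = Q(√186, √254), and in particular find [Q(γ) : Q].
[Q(γ) : Q] = 4 (equivalently, Q(γ) = Q(√186, √254))

Obviously Q(γ) ⊆ Q(√186, √254), and [Q(√186, √254):Q] = 4 (since 186, 254 are distinct squarefree integers > 1 with 47244 not a perfect square). To show equality we compute the minimal polynomial of γ. From γ = √186 + √254: γ^2 = 186 + 2√(47244) + 254 = 440 + 2√(47244), so γ^2 - 440 = 2√(47244); squaring, (γ^2 - 440)^2 = 4·47244, i.e. γ^4 - 880γ^2 + 193600 - 188976 = 0, i.e. γ^4 - 880γ^2 + 4624 = 0. So γ is a root of x^4 - 880x^2 + 4624. This polynomial is irreducible over Q: it has no rational root (each ±√186 ± √254 is irrational), and any factorization into two quadratics over Q would force √(47244) ∈ Q (pairing opposite roots) or √186, √254 ∈ Q (other pairings), all impossible. Hence [Q(γ):Q] = 4 = [Q(√186, √254):Q], so Q(γ) = Q(√186, √254).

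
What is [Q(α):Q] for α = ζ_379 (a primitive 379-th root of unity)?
[Q(α):Q] = 378

The minimal polynomial of ζ_379 over Q is the 379-th cyclotomic polynomial Φ_379(x), which is irreducible over Q and has degree φ(379) = 378. Hence [Q(α):Q] = φ(379) = 378.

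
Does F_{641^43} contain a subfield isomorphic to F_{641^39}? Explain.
No: F_{641^39} is not a subfield of F_{641^43}

F_{p^m} embeds in F_{p^n} iff m | n. Here 39 ∤ 43 (since 43 = 1·39 + 4 with remainder 4 ≠ 0), so F_{641^39} is not a subfield of F_{641^43}. Equivalently: if it were, the tower law would give 39 = [F_{641^39}:F_641] dividing [F_{641^43}:F_641] = 43, contradiction.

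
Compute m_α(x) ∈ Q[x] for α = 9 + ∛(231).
m_α(x) = x^3 - 27x^2 + 243x - 960

Set β = α - 9 = ∛(231), so β^3 = 231. Then (α - 9)^3 - 231 = 0, i.e. α is a root of g(x) = (x - 9)^3 - 231 = x^3 - 27x^2 + 243x - 960. Since g(x) = h(x - 9) where h(x) = x^3 - 231, and h is irreducible over Q (because 231 is not a perfect cube, so h has no rational root, and a monic cubic with no rational root is irreducible), g is also irreducible (irreducibility is preserved under the substitution x → x - 9). Hence m_α(x) = x^3 - 27x^2 + 243x - 960.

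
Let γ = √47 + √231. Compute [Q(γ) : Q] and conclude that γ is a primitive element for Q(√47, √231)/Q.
[Q(γ) : Q] = 4 (equivalently, Q(γ) = Q(√47, √231))

Obviously Q(γ) ⊆ Q(√47, √231), and [Q(√47, √231):Q] = 4 (since 47, 231 are distinct squarefree integers > 1 with 10857 not a perfect square). To show equality we compute the minimal polynomial of γ. From γ = √47 + √231: γ^2 = 47 + 2√(10857) + 231 = 278 + 2√(10857), so γ^2 - 278 = 2√(10857); squaring, (γ^2 - 278)^2 = 4·10857, i.e. γ^4 - 556γ^2 + 77284 - 43428 = 0, i.e. γ^4 - 556γ^2 + 33856 = 0. So γ is a root of x^4 - 556x^2 + 33856. This polynomial is irreducible over Q: it has no rational root (each ±√47 ± √231 is irrational), and any factorization into two quadratics over Q would force √(10857) ∈ Q (pairing opposite roots) or √47, √231 ∈ Q (other pairings), all impossible. Hence [Q(γ):Q] = 4 = [Q(√47, √231):Q], so Q(γ) = Q(√47, √231).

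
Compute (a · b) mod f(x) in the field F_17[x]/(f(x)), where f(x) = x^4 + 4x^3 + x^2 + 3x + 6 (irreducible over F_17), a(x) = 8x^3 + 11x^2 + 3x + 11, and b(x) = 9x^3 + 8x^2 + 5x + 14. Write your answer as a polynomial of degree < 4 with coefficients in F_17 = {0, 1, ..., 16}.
a · b ≡ 9x^3 + 8x^2 + 16x + 5 (mod f(x))

Multiply in F_17[x]: a(x)·b(x) = (8x^3 + 11x^2 + 3x + 11)·(9x^3 + 8x^2 + 5x + 14) = 4x^6 + 10x^5 + 2x^4 + x^3 + 2x^2 + 12x + 1. This has degree ≥ 4, so divide by f(x) over F_17: 4x^6 + 10x^5 + 2x^4 + x^3 + 2x^2 + 12x + 1 = (4x^2 + 11x + 5)·(x^4 + 4x^3 + x^2 + 3x + 6) + (9x^3 + 8x^2 + 16x + 5). Hence a·b ≡ 9x^3 + 8x^2 + 16x + 5 (mod f). (F_17[x]/(f) is a field with 17^4 = 83521 elements since f is irreducible of degree 4.)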